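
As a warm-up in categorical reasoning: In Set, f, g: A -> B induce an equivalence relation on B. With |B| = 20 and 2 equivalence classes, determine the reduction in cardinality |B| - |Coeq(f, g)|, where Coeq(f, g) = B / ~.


The coequalizer Coeq(f, g) = B / ~ has one element per equivalence class.
|B| = 20, |Coeq(f, g)| = 2.
|B| - |Coeq(f, g)| = 20 - 2 = 18.

18


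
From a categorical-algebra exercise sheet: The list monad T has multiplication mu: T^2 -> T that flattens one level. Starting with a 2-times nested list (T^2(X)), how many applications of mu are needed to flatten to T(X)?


Each application of mu: T^2 -> T removes one layer of nesting.
Starting at depth 2 (i.e., T^2(X)), we need to reach T(X).
Number of mu applications = 2 - 1 = 1

1


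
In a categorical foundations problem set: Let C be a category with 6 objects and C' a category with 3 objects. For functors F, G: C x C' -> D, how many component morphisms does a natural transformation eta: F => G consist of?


A natural transformation eta: F => G assigns one component morphism per
object of the domain category.
The domain is the product category C x C', so
|Ob(C x C')| = |Ob(C)| * |Ob(C')| = 6 * 3 = 18.
Therefore eta has 18 component morphisms.

18


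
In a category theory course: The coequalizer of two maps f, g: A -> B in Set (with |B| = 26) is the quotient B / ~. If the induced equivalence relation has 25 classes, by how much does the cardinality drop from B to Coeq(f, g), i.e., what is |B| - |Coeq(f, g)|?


The coequalizer Coeq(f, g) = B / ~ has one element per equivalence class.
|B| = 26, |Coeq(f, g)| = 25.
|B| - |Coeq(f, g)| = 26 - 25 = 1.

1


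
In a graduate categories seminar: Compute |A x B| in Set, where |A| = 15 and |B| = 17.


In Set, the product A x B is the Cartesian product.
By the universal property, |A x B| = |A| * |B|.
|A x B| = 15 * 17 = 255

255


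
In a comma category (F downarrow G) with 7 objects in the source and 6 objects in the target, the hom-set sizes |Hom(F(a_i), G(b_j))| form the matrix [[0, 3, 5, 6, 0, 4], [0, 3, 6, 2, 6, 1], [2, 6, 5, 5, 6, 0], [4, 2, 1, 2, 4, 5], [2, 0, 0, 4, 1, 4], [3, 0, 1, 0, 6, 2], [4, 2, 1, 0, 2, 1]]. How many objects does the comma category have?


Objects of (F downarrow G) are triples (a, b, h: F(a)->G(b)).
The count equals the sum of all entries in the hom-matrix.
sum(row 0) = 18
sum(row 1) = 18
sum(row 2) = 24
sum(row 3) = 18
sum(row 4) = 11
sum(row 5) = 12
sum(row 6) = 10
Grand total = 111

111


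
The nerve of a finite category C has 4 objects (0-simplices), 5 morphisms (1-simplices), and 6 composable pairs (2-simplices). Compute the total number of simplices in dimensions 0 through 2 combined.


The 2-skeleton of the nerve N(C) consists of simplices in dimensions 0, 1, 2:
  |N(C)_0| = 4 (objects)
  |N(C)_1| = 5 (morphisms)
  |N(C)_2| = 6 (composable pairs)
Total = 4 + 5 + 6 = 15

15


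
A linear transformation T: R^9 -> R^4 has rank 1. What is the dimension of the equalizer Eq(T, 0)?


The equalizer of f and the zero map is ker(f).
By the rank-nullity theorem: dim(ker(f)) = dim(domain) - rank(f).
dim(ker(f)) = 9 - 1 = 8

8


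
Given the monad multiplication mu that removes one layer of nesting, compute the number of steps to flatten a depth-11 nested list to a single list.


Each application of mu: T^2 -> T removes one layer of nesting.
Starting at depth 11 (i.e., T^11(X)), we need to reach T(X).
Number of mu applications = 11 - 1 = 10

10


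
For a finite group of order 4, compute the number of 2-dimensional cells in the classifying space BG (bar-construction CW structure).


In the bar-construction CW model of BG, the n-cells are indexed by
n-tuples [g_1|...|g_n] of non-identity elements of G (degenerate
simplices with some g_i = e do not contribute cells), so there are
(|G| - 1)^n n-cells.
For dim = 2 with |G| = 4:
cells = (4 - 1)^2 = 3^2 = 9

9


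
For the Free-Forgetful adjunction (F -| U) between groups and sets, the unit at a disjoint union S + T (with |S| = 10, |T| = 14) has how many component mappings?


The unit eta_X: X -> U(F(X)) of the Free-Forgetful adjunction
maps each element of X to a generator of F(X). For X = S + T (disjoint
union in Set), |S + T| = |S| + |T|.
Total mappings = 10 + 14 = 24.

24


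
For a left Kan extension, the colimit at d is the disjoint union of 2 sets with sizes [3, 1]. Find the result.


Pointwise, the left Kan extension (Lan_F H)(d) is the colimit, indexed
by the comma category (F downarrow d), of H composed with the
projection (F downarrow d) -> C. Here that colimit is given
as a coproduct (disjoint union) of sets, so its cardinality is the
sum of the sizes of the summands.
Coproduct of sets with sizes: 3 + 1
= 4

4


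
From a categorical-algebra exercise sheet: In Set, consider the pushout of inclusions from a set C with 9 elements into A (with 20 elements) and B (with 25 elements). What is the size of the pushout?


The pushout A +_C B identifies the images of C in A and B.
|A +_C B| = |A| + |B| - |C| (for injections).
= 20 + 25 - 9 = 36

36


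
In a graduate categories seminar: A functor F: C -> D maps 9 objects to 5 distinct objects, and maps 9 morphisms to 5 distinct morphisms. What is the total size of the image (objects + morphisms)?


The image of F consists of distinct objects and distinct morphisms.
|Im(F)| on objects = 5
|Im(F)| on morphisms = 5
Total image cardinality = 5 + 5 = 10

10


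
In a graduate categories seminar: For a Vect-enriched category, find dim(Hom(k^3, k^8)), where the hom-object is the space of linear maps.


In Vect-enriched categories, Hom(k^n, k^m) is the space of m x n matrices.
dim(Hom(k^3, k^8)) = 8 * 3 = 24

24


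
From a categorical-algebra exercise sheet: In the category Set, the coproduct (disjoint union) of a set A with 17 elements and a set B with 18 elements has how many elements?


In Set, the coproduct A + B is the disjoint union.
|A + B| = |A| + |B| = 17 + 18 = 35

35


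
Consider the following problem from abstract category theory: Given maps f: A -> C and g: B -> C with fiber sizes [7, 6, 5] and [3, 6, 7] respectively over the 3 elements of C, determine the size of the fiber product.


The pullback A x_C B consists of pairs (a, b) with f(a) = g(b).
For each element c in C, the fiber product has |f^-1(c)| * |g^-1(c)| elements.
Summing over C: 7 * 3 + 6 * 6 + 5 * 7
= 21 + 36 + 35 = 92

92


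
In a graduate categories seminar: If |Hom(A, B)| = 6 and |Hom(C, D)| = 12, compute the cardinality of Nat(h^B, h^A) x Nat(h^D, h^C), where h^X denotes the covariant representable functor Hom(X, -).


By the Yoneda lemma, Nat(h^B, h^A) is isomorphic to Hom(A, B),
so |Nat(h^B, h^A)| = |Hom(A, B)| and |Nat(h^D, h^C)| = |Hom(C, D)|.
|Hom(A, B)| = 6, |Hom(C, D)| = 12.
|Nat(h^B, h^A) x Nat(h^D, h^C)| = 6 * 12 = 72

72


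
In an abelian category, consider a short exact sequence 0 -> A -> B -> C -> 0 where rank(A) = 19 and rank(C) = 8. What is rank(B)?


For a short exact sequence 0 -> A -> B -> C -> 0,
rank is additive: rank(B) = rank(A) + rank(C).
rank(B) = 19 + 8 = 27

27


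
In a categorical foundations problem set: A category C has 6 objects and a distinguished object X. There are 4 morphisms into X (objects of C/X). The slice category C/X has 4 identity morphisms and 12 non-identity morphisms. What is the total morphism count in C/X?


In the slice category C/X, objects are morphisms to X.
Identity morphisms: 4 (one per object of C/X).
Non-identity morphisms: 12.
Total = 4 + 12 = 16

16


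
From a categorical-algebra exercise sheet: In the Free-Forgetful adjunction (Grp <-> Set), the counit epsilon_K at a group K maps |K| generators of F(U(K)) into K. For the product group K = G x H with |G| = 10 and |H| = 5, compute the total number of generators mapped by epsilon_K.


The counit epsilon_K: F(U(K)) -> K of the Free-Forgetful adjunction
maps |K| generators of F(U(K)) into K. For K = G x H (the product group),
|G x H| = |G| * |H|.
Total generators mapped = 10 * 5 = 50.

50


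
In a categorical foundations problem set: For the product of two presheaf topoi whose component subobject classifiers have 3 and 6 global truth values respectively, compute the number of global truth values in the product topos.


In a product of presheaf topoi E_1 x E_2, the subobject classifier
is Omega = Omega_1 x Omega_2 (componentwise), so
|Omega(top)| = |Omega_1(top_1)| * |Omega_2(top_2)|.
= 3 * 6 = 18.

18


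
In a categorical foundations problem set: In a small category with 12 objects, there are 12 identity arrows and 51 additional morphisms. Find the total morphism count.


Each object has an identity morphism, giving 12 identities.
Adding the 51 non-identity morphisms:
Total = 12 + 51 = 63

63


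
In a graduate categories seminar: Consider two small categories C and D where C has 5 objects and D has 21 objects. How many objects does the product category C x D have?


The product category C x D has objects that are pairs (c, d).
Number of pairs = |Ob(C)| * |Ob(D)| = 5 * 21 = 105

105


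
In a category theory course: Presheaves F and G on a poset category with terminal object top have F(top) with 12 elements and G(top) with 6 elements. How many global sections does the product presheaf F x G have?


Global sections of a presheaf on a poset with terminal top satisfy
Gamma(H) ~ H(top). Presheaves admit pointwise products, so
(F x G)(top) = F(top) x G(top) (Cartesian product).
|Gamma(F x G)| = |F(top)| * |G(top)| = 12 * 6 = 72.

72


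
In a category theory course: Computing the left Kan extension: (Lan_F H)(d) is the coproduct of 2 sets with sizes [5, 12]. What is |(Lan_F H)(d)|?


Pointwise, the left Kan extension (Lan_F H)(d) is the colimit, indexed
by the comma category (F downarrow d), of H composed with the
projection (F downarrow d) -> C. Here that colimit is given
as a coproduct (disjoint union) of sets, so its cardinality is the
sum of the sizes of the summands.
Coproduct of sets with sizes: 5 + 12
= 17

17


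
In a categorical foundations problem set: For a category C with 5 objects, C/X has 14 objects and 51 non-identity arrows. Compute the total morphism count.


In the slice category C/X, objects are morphisms to X.
Identity morphisms: 14 (one per object of C/X).
Non-identity morphisms: 51.
Total = 14 + 51 = 65

65


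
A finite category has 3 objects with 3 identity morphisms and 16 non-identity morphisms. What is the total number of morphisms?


Each object has an identity morphism, giving 3 identities.
Adding the 16 non-identity morphisms:
Total = 3 + 16 = 19

19


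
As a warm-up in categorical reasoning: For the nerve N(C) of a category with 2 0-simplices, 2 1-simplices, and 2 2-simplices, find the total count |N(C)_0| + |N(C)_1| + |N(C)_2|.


The 2-skeleton of the nerve N(C) consists of simplices in dimensions 0, 1, 2:
  |N(C)_0| = 2 (objects)
  |N(C)_1| = 2 (morphisms)
  |N(C)_2| = 2 (composable pairs)
Total = 2 + 2 + 2 = 6

6


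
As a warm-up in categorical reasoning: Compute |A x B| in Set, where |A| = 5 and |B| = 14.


In Set, the product A x B is the Cartesian product.
By the universal property, |A x B| = |A| * |B|.
|A x B| = 5 * 14 = 70

70


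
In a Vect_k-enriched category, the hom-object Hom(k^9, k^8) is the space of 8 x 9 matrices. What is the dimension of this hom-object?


In Vect-enriched categories, Hom(k^n, k^m) is the space of m x n matrices.
dim(Hom(k^9, k^8)) = 8 * 9 = 72

72


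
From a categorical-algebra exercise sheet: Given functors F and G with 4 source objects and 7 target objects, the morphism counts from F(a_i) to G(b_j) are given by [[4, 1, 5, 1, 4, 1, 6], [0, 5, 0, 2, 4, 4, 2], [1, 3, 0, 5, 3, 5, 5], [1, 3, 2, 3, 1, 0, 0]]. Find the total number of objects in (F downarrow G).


Objects of (F downarrow G) are triples (a, b, h: F(a)->G(b)).
The count equals the sum of all entries in the hom-matrix.
sum(row 0) = 22
sum(row 1) = 17
sum(row 2) = 22
sum(row 3) = 10
Grand total = 71

71


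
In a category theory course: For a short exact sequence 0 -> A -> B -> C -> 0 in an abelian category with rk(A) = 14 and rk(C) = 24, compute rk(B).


For a short exact sequence 0 -> A -> B -> C -> 0,
rank is additive: rank(B) = rank(A) + rank(C).
rank(B) = 14 + 24 = 38

38


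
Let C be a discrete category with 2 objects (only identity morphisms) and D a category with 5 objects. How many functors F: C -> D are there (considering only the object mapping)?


A functor from a discrete category C to D is determined by
where each object maps. Each of the 2 objects of C can map
to any of the 5 objects of D independently.
Number of functors = 5^2 = 25

25


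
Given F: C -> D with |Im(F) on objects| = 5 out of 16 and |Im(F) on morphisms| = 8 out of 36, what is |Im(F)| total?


The image of F consists of distinct objects and distinct morphisms.
|Im(F)| on objects = 5
|Im(F)| on morphisms = 8
Total image cardinality = 5 + 8 = 13

13


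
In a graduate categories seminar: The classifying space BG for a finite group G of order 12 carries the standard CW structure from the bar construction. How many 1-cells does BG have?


In the bar-construction CW model of BG, the n-cells are indexed by
n-tuples [g_1|...|g_n] of non-identity elements of G (degenerate
simplices with some g_i = e do not contribute cells), so there are
(|G| - 1)^n n-cells.
For dim = 1 with |G| = 12:
cells = (12 - 1)^1 = 11^1 = 11

11


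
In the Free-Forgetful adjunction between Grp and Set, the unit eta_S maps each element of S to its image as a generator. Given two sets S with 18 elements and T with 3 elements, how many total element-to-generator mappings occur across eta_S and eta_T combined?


The unit eta_X: X -> U(F(X)) of the Free-Forgetful adjunction
maps each element of X to a generator of F(X). For X = S + T (disjoint
union in Set), |S + T| = |S| + |T|.
Total mappings = 18 + 3 = 21.

21


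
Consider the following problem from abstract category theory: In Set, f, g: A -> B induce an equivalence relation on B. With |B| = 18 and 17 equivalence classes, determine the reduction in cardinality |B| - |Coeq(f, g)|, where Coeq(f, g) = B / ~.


The coequalizer Coeq(f, g) = B / ~ has one element per equivalence class.
|B| = 18, |Coeq(f, g)| = 17.
|B| - |Coeq(f, g)| = 18 - 17 = 1.

1


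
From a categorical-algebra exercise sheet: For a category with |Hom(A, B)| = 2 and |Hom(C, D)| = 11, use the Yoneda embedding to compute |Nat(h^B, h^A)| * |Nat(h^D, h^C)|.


By the Yoneda lemma, Nat(h^B, h^A) is isomorphic to Hom(A, B),
so |Nat(h^B, h^A)| = |Hom(A, B)| and |Nat(h^D, h^C)| = |Hom(C, D)|.
|Hom(A, B)| = 2, |Hom(C, D)| = 11.
|Nat(h^B, h^A) x Nat(h^D, h^C)| = 2 * 11 = 22

22


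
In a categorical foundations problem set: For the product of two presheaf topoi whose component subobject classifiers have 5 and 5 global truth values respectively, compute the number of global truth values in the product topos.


In a product of presheaf topoi E_1 x E_2, the subobject classifier
is Omega = Omega_1 x Omega_2 (componentwise), so
|Omega(top)| = |Omega_1(top_1)| * |Omega_2(top_2)|.
= 5 * 5 = 25.

25


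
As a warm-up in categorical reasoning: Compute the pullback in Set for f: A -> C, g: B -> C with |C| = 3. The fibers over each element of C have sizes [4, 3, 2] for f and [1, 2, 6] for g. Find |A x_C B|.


The pullback A x_C B consists of pairs (a, b) with f(a) = g(b).
For each element c in C, the fiber product has |f^-1(c)| * |g^-1(c)| elements.
Summing over C: 4 * 1 + 3 * 2 + 2 * 6
= 4 + 6 + 12 = 22

22


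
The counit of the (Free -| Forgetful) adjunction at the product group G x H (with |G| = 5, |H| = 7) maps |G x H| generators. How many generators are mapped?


The counit epsilon_K: F(U(K)) -> K of the Free-Forgetful adjunction
maps |K| generators of F(U(K)) into K. For K = G x H (the product group),
|G x H| = |G| * |H|.
Total generators mapped = 5 * 7 = 35.

35


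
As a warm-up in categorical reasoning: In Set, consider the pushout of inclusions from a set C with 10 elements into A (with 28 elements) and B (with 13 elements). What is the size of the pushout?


The pushout A +_C B identifies the images of C in A and B.
|A +_C B| = |A| + |B| - |C| (for injections).
= 28 + 13 - 10 = 31

31


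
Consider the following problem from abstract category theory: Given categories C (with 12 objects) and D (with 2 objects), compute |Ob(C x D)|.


The product category C x D has objects that are pairs (c, d).
Number of pairs = |Ob(C)| * |Ob(D)| = 12 * 2 = 24

24


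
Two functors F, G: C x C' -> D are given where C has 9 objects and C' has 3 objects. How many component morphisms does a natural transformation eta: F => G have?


A natural transformation eta: F => G assigns one component morphism per
object of the domain category.
The domain is the product category C x C', so
|Ob(C x C')| = |Ob(C)| * |Ob(C')| = 9 * 3 = 27.
Therefore eta has 27 component morphisms.

27


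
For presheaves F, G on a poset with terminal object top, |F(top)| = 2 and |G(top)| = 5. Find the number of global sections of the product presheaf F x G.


Global sections of a presheaf on a poset with terminal top satisfy
Gamma(H) ~ H(top). Presheaves admit pointwise products, so
(F x G)(top) = F(top) x G(top) (Cartesian product).
|Gamma(F x G)| = |F(top)| * |G(top)| = 2 * 5 = 10.

10


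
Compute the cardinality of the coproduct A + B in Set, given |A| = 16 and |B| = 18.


In Set, the coproduct A + B is the disjoint union.
|A + B| = |A| + |B| = 16 + 18 = 34

34


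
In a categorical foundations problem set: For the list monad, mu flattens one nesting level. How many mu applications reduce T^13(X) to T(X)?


Each application of mu: T^2 -> T removes one layer of nesting.
Starting at depth 13 (i.e., T^13(X)), we need to reach T(X).
Number of mu applications = 13 - 1 = 12

12


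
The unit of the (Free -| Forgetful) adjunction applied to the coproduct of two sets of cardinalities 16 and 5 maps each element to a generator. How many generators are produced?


The unit eta_X: X -> U(F(X)) of the Free-Forgetful adjunction
maps each element of X to a generator of F(X). For X = S + T (disjoint
union in Set), |S + T| = |S| + |T|.
Total mappings = 16 + 5 = 21.

21


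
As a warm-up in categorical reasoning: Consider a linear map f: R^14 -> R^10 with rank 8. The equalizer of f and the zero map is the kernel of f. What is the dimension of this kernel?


The equalizer of f and the zero map is ker(f).
By the rank-nullity theorem: dim(ker(f)) = dim(domain) - rank(f).
dim(ker(f)) = 14 - 8 = 6

6


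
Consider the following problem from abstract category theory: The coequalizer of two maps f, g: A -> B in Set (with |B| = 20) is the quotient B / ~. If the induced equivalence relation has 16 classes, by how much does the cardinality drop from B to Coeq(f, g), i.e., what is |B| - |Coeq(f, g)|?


The coequalizer Coeq(f, g) = B / ~ has one element per equivalence class.
|B| = 20, |Coeq(f, g)| = 16.
|B| - |Coeq(f, g)| = 20 - 16 = 4.

4


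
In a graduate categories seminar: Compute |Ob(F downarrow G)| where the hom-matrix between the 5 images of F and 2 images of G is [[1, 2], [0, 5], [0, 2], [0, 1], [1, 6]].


Objects of (F downarrow G) are triples (a, b, h: F(a)->G(b)).
The count equals the sum of all entries in the hom-matrix.
sum(row 0) = 3
sum(row 1) = 5
sum(row 2) = 2
sum(row 3) = 1
sum(row 4) = 7
Grand total = 18

18


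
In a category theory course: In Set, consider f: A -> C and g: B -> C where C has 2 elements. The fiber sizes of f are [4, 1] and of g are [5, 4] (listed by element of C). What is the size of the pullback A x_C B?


The pullback A x_C B consists of pairs (a, b) with f(a) = g(b).
For each element c in C, the fiber product has |f^-1(c)| * |g^-1(c)| elements.
Summing over C: 4 * 5 + 1 * 4
= 20 + 4 = 24

24


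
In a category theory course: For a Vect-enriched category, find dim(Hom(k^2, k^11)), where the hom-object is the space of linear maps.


In Vect-enriched categories, Hom(k^n, k^m) is the space of m x n matrices.
dim(Hom(k^2, k^11)) = 11 * 2 = 22

22


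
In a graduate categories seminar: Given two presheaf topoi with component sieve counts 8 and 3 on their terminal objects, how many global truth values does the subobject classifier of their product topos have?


In a product of presheaf topoi E_1 x E_2, the subobject classifier
is Omega = Omega_1 x Omega_2 (componentwise), so
|Omega(top)| = |Omega_1(top_1)| * |Omega_2(top_2)|.
= 8 * 3 = 24.

24


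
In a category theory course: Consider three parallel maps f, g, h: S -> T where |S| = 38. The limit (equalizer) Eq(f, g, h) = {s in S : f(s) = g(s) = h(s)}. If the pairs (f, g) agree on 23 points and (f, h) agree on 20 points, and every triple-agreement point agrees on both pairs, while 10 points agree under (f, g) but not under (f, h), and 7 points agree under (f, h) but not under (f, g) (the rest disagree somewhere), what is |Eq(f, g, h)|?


Eq(f, g, h) is the triple-agreement set: points in S where all three
maps take the same value. Using inclusion-exclusion on the pairwise data:
Pair (f, g) agrees on 23 points; pair (f, h) on 20 points.
Points agreeing under (f, g) but not (f, h) = 10; under (f, h) but not (f, g) = 7.
Triple-agreement = agreement-in-(f, g) minus points that agree under (f, g) but not (f, h):
|Eq(f, g, h)| = 23 - 10 = 13
(cross-check via (f, h): 20 - 7 = 13.)

13


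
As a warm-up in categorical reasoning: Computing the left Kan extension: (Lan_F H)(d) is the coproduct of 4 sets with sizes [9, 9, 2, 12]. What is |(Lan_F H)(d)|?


Pointwise, the left Kan extension (Lan_F H)(d) is the colimit, indexed
by the comma category (F downarrow d), of H composed with the
projection (F downarrow d) -> C. Here that colimit is given
as a coproduct (disjoint union) of sets, so its cardinality is the
sum of the sizes of the summands.
Coproduct of sets with sizes: 9 + 9 + 2 + 12
= 32

32


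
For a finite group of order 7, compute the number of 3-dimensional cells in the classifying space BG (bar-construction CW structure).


In the bar-construction CW model of BG, the n-cells are indexed by
n-tuples [g_1|...|g_n] of non-identity elements of G (degenerate
simplices with some g_i = e do not contribute cells), so there are
(|G| - 1)^n n-cells.
For dim = 3 with |G| = 7:
cells = (7 - 1)^3 = 6^3 = 216

216


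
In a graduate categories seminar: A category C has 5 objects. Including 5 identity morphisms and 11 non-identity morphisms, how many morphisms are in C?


Each object has an identity morphism, giving 5 identities.
Adding the 11 non-identity morphisms:
Total = 5 + 11 = 16

16


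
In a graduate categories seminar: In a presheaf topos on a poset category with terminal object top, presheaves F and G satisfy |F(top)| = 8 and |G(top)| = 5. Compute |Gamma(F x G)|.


Global sections of a presheaf on a poset with terminal top satisfy
Gamma(H) ~ H(top). Presheaves admit pointwise products, so
(F x G)(top) = F(top) x G(top) (Cartesian product).
|Gamma(F x G)| = |F(top)| * |G(top)| = 8 * 5 = 40.

40


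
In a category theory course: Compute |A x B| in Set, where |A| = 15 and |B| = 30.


In Set, the product A x B is the Cartesian product.
By the universal property, |A x B| = |A| * |B|.
|A x B| = 15 * 30 = 450

450


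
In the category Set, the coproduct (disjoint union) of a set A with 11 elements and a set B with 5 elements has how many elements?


In Set, the coproduct A + B is the disjoint union.
|A + B| = |A| + |B| = 11 + 5 = 16

16


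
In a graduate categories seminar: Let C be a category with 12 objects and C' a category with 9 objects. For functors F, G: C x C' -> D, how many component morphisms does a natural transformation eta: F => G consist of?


A natural transformation eta: F => G assigns one component morphism per
object of the domain category.
The domain is the product category C x C', so
|Ob(C x C')| = |Ob(C)| * |Ob(C')| = 12 * 9 = 108.
Therefore eta has 108 component morphisms.

108


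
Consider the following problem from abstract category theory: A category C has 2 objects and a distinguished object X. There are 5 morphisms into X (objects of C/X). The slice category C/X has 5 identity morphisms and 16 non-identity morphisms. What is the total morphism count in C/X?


In the slice category C/X, objects are morphisms to X.
Identity morphisms: 5 (one per object of C/X).
Non-identity morphisms: 16.
Total = 5 + 16 = 21

21


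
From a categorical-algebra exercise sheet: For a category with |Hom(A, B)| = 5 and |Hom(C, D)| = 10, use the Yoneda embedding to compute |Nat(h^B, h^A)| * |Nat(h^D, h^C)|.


By the Yoneda lemma, Nat(h^B, h^A) is isomorphic to Hom(A, B),
so |Nat(h^B, h^A)| = |Hom(A, B)| and |Nat(h^D, h^C)| = |Hom(C, D)|.
|Hom(A, B)| = 5, |Hom(C, D)| = 10.
|Nat(h^B, h^A) x Nat(h^D, h^C)| = 5 * 10 = 50

50


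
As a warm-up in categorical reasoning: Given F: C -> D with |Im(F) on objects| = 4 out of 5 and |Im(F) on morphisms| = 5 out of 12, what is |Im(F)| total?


The image of F consists of distinct objects and distinct morphisms.
|Im(F)| on objects = 4
|Im(F)| on morphisms = 5
Total image cardinality = 4 + 5 = 9

9


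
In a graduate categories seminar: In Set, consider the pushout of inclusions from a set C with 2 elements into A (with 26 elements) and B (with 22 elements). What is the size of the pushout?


The pushout A +_C B identifies the images of C in A and B.
|A +_C B| = |A| + |B| - |C| (for injections).
= 26 + 22 - 2 = 46

46


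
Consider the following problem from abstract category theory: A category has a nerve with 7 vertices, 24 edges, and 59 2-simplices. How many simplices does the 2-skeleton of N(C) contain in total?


The 2-skeleton of the nerve N(C) consists of simplices in dimensions 0, 1, 2:
  |N(C)_0| = 7 (objects)
  |N(C)_1| = 24 (morphisms)
  |N(C)_2| = 59 (composable pairs)
Total = 7 + 24 + 59 = 90

90


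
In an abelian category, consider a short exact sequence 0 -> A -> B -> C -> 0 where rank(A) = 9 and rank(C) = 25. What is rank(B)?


For a short exact sequence 0 -> A -> B -> C -> 0,
rank is additive: rank(B) = rank(A) + rank(C).
rank(B) = 9 + 25 = 34

34


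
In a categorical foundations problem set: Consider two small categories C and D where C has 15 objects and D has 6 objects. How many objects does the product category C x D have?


The product category C x D has objects that are pairs (c, d).
Number of pairs = |Ob(C)| * |Ob(D)| = 15 * 6 = 90

90


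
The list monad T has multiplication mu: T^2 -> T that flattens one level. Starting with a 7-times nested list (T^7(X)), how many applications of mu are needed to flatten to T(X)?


Each application of mu: T^2 -> T removes one layer of nesting.
Starting at depth 7 (i.e., T^7(X)), we need to reach T(X).
Number of mu applications = 7 - 1 = 6

6


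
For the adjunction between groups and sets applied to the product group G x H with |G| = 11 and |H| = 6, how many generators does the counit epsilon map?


The counit epsilon_K: F(U(K)) -> K of the Free-Forgetful adjunction
maps |K| generators of F(U(K)) into K. For K = G x H (the product group),
|G x H| = |G| * |H|.
Total generators mapped = 11 * 6 = 66.

66


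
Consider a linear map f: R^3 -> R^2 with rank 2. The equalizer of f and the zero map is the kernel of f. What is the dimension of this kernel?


The equalizer of f and the zero map is ker(f).
By the rank-nullity theorem: dim(ker(f)) = dim(domain) - rank(f).
dim(ker(f)) = 3 - 2 = 1

1


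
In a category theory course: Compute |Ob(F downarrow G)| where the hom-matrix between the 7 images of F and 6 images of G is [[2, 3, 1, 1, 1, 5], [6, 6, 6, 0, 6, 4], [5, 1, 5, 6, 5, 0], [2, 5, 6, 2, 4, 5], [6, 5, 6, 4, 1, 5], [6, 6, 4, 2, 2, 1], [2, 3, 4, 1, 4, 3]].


Objects of (F downarrow G) are triples (a, b, h: F(a)->G(b)).
The count equals the sum of all entries in the hom-matrix.
sum(row 0) = 13
sum(row 1) = 28
sum(row 2) = 22
sum(row 3) = 24
sum(row 4) = 27
sum(row 5) = 21
sum(row 6) = 17
Grand total = 152

152


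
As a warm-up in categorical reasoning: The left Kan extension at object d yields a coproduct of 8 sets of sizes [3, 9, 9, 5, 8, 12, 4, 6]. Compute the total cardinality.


Pointwise, the left Kan extension (Lan_F H)(d) is the colimit, indexed
by the comma category (F downarrow d), of H composed with the
projection (F downarrow d) -> C. Here that colimit is given
as a coproduct (disjoint union) of sets, so its cardinality is the
sum of the sizes of the summands.
Coproduct of sets with sizes: 3 + 9 + 9 + 5 + 8 + 12 + 4 + 6
= 56

56


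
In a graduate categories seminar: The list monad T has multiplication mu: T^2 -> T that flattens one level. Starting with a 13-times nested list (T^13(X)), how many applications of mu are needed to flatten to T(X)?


Each application of mu: T^2 -> T removes one layer of nesting.
Starting at depth 13 (i.e., T^13(X)), we need to reach T(X).
Number of mu applications = 13 - 1 = 12

12


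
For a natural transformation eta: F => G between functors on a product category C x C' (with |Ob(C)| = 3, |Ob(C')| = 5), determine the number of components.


A natural transformation eta: F => G assigns one component morphism per
object of the domain category.
The domain is the product category C x C', so
|Ob(C x C')| = |Ob(C)| * |Ob(C')| = 3 * 5 = 15.
Therefore eta has 15 component morphisms.

15


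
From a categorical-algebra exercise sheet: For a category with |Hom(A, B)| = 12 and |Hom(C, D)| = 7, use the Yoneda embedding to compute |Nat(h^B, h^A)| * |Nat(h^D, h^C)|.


By the Yoneda lemma, Nat(h^B, h^A) is isomorphic to Hom(A, B),
so |Nat(h^B, h^A)| = |Hom(A, B)| and |Nat(h^D, h^C)| = |Hom(C, D)|.
|Hom(A, B)| = 12, |Hom(C, D)| = 7.
|Nat(h^B, h^A) x Nat(h^D, h^C)| = 12 * 7 = 84

84


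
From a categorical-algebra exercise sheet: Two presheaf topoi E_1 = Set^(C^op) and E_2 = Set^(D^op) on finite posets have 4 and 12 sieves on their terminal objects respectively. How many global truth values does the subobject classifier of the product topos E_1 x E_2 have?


In a product of presheaf topoi E_1 x E_2, the subobject classifier
is Omega = Omega_1 x Omega_2 (componentwise), so
|Omega(top)| = |Omega_1(top_1)| * |Omega_2(top_2)|.
= 4 * 12 = 48.

48


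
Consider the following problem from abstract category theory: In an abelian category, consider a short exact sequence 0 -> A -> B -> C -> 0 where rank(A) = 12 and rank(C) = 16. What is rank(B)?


For a short exact sequence 0 -> A -> B -> C -> 0,
rank is additive: rank(B) = rank(A) + rank(C).
rank(B) = 12 + 16 = 28

28


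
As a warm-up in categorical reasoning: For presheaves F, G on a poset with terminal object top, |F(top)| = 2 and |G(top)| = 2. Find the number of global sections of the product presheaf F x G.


Global sections of a presheaf on a poset with terminal top satisfy
Gamma(H) ~ H(top). Presheaves admit pointwise products, so
(F x G)(top) = F(top) x G(top) (Cartesian product).
|Gamma(F x G)| = |F(top)| * |G(top)| = 2 * 2 = 4.

4


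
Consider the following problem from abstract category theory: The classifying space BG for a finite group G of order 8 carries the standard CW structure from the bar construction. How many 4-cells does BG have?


In the bar-construction CW model of BG, the n-cells are indexed by
n-tuples [g_1|...|g_n] of non-identity elements of G (degenerate
simplices with some g_i = e do not contribute cells), so there are
(|G| - 1)^n n-cells.
For dim = 4 with |G| = 8:
cells = (8 - 1)^4 = 7^4 = 2401

2401


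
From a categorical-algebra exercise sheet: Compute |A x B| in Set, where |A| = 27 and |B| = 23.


In Set, the product A x B is the Cartesian product.
By the universal property, |A x B| = |A| * |B|.
|A x B| = 27 * 23 = 621

621


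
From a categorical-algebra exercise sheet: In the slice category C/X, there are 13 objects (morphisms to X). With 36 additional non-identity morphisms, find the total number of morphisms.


In the slice category C/X, objects are morphisms to X.
Identity morphisms: 13 (one per object of C/X).
Non-identity morphisms: 36.
Total = 13 + 36 = 49

49


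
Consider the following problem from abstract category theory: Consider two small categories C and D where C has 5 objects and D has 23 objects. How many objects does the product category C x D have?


The product category C x D has objects that are pairs (c, d).
Number of pairs = |Ob(C)| * |Ob(D)| = 5 * 23 = 115

115


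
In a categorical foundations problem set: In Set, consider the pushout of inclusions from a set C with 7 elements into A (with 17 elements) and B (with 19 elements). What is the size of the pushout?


The pushout A +_C B identifies the images of C in A and B.
|A +_C B| = |A| + |B| - |C| (for injections).
= 17 + 19 - 7 = 29

29


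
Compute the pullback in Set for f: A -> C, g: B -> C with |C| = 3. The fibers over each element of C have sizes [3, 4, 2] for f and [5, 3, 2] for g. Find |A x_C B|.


The pullback A x_C B consists of pairs (a, b) with f(a) = g(b).
For each element c in C, the fiber product has |f^-1(c)| * |g^-1(c)| elements.
Summing over C: 3 * 5 + 4 * 3 + 2 * 2
= 15 + 12 + 4 = 31

31


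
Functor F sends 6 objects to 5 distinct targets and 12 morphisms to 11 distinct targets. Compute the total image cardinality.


The image of F consists of distinct objects and distinct morphisms.
|Im(F)| on objects = 5
|Im(F)| on morphisms = 11
Total image cardinality = 5 + 11 = 16

16


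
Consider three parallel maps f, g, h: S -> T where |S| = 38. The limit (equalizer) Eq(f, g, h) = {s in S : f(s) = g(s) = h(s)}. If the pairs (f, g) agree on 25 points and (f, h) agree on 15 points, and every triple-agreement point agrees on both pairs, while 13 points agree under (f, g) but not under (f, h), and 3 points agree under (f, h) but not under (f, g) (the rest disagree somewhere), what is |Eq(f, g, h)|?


Eq(f, g, h) is the triple-agreement set: points in S where all three
maps take the same value. Using inclusion-exclusion on the pairwise data:
Pair (f, g) agrees on 25 points; pair (f, h) on 15 points.
Points agreeing under (f, g) but not (f, h) = 13; under (f, h) but not (f, g) = 3.
Triple-agreement = agreement-in-(f, g) minus points that agree under (f, g) but not (f, h):
|Eq(f, g, h)| = 25 - 13 = 12
(cross-check via (f, h): 15 - 3 = 12.)

12


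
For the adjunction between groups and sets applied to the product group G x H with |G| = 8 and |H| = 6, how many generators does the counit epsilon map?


The counit epsilon_K: F(U(K)) -> K of the Free-Forgetful adjunction
maps |K| generators of F(U(K)) into K. For K = G x H (the product group),
|G x H| = |G| * |H|.
Total generators mapped = 8 * 6 = 48.

48


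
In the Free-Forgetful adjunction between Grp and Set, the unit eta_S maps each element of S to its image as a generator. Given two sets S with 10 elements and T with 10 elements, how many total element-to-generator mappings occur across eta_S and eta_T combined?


The unit eta_X: X -> U(F(X)) of the Free-Forgetful adjunction
maps each element of X to a generator of F(X). For X = S + T (disjoint
union in Set), |S + T| = |S| + |T|.
Total mappings = 10 + 10 = 20.

20


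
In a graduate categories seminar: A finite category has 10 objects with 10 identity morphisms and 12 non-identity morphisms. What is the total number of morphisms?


Each object has an identity morphism, giving 10 identities.
Adding the 12 non-identity morphisms:
Total = 10 + 12 = 22

22


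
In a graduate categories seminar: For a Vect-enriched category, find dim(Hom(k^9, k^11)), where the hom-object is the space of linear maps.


In Vect-enriched categories, Hom(k^n, k^m) is the space of m x n matrices.
dim(Hom(k^9, k^11)) = 11 * 9 = 99

99


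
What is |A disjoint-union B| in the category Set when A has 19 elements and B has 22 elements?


In Set, the coproduct A + B is the disjoint union.
|A + B| = |A| + |B| = 19 + 22 = 41

41


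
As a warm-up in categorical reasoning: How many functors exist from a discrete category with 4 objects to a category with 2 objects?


A functor from a discrete category C to D is determined by
where each object maps. Each of the 4 objects of C can map
to any of the 2 objects of D independently.
Number of functors = 2^4 = 16

16


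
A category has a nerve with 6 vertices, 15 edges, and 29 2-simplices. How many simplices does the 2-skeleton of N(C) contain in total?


The 2-skeleton of the nerve N(C) consists of simplices in dimensions 0, 1, 2:
  |N(C)_0| = 6 (objects)
  |N(C)_1| = 15 (morphisms)
  |N(C)_2| = 29 (composable pairs)
Total = 6 + 15 + 29 = 50

50


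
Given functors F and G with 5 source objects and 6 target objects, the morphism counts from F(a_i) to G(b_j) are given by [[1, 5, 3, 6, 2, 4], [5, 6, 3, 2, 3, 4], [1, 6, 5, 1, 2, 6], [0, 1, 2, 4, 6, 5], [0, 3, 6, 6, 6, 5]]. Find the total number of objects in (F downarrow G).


Objects of (F downarrow G) are triples (a, b, h: F(a)->G(b)).
The count equals the sum of all entries in the hom-matrix.
sum(row 0) = 21
sum(row 1) = 23
sum(row 2) = 21
sum(row 3) = 18
sum(row 4) = 26
Grand total = 109

109


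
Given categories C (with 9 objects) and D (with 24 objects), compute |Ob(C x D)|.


The product category C x D has objects that are pairs (c, d).
Number of pairs = |Ob(C)| * |Ob(D)| = 9 * 24 = 216

216


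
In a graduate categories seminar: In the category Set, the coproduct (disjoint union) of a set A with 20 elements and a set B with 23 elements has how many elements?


In Set, the coproduct A + B is the disjoint union.
|A + B| = |A| + |B| = 20 + 23 = 43

43


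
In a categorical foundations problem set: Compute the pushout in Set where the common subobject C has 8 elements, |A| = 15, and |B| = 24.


The pushout A +_C B identifies the images of C in A and B.
|A +_C B| = |A| + |B| - |C| (for injections).
= 15 + 24 - 8 = 31

31


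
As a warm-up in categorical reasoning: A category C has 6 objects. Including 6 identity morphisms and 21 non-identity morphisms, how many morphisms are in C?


Each object has an identity morphism, giving 6 identities.
Adding the 21 non-identity morphisms:
Total = 6 + 21 = 27

27


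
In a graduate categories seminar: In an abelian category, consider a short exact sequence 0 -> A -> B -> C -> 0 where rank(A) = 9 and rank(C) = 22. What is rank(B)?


For a short exact sequence 0 -> A -> B -> C -> 0,
rank is additive: rank(B) = rank(A) + rank(C).
rank(B) = 9 + 22 = 31

31


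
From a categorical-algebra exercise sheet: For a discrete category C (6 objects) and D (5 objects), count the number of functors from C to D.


A functor from a discrete category C to D is determined by
where each object maps. Each of the 6 objects of C can map
to any of the 5 objects of D independently.
Number of functors = 5^6 = 15625

15625


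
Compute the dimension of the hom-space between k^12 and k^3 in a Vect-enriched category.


In Vect-enriched categories, Hom(k^n, k^m) is the space of m x n matrices.
dim(Hom(k^12, k^3)) = 3 * 12 = 36

36


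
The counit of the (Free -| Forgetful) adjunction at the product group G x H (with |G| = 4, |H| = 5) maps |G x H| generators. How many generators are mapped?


The counit epsilon_K: F(U(K)) -> K of the Free-Forgetful adjunction
maps |K| generators of F(U(K)) into K. For K = G x H (the product group),
|G x H| = |G| * |H|.
Total generators mapped = 4 * 5 = 20.

20


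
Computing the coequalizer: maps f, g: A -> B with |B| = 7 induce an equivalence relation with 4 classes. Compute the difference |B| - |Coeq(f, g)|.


The coequalizer Coeq(f, g) = B / ~ has one element per equivalence class.
|B| = 7, |Coeq(f, g)| = 4.
|B| - |Coeq(f, g)| = 7 - 4 = 3.

3


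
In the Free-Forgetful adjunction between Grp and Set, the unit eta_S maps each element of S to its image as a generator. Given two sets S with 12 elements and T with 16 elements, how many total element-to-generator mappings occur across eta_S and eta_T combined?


The unit eta_X: X -> U(F(X)) of the Free-Forgetful adjunction
maps each element of X to a generator of F(X). For X = S + T (disjoint
union in Set), |S + T| = |S| + |T|.
Total mappings = 12 + 16 = 28.

28
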